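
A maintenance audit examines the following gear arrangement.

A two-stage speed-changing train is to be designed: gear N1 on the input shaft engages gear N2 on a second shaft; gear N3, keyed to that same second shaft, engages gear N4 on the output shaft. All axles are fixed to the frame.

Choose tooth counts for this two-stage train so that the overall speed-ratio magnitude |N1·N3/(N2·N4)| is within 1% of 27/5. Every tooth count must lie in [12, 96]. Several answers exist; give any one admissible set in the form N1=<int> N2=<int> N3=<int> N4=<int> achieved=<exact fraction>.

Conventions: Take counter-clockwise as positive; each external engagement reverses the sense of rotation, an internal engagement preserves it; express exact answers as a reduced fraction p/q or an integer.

design class (target 27/5): fixed-axis compound train
target = 27/5 in lowest terms: an exact hit needs N1·N3 = k·27 and N2·N4 = k·5 for one integer k, every count in [12, 96]; additionally prefer no 1:1 stage (N1 ≠ N2, N3 ≠ N4)
k = 1…35: no 1:1-free in-range split of k·27 and k·5 into factor pairs; take k = 36
k = 36: N1·N3 = 972 = 12·81, N2·N4 = 180 = 15·12
achieved = 12·81/(15·12) = 27/5; |achieved − target| = 0 ≤ 27/500 ✓

N1=12 N2=15 N3=81 N4=12 achieved=27/5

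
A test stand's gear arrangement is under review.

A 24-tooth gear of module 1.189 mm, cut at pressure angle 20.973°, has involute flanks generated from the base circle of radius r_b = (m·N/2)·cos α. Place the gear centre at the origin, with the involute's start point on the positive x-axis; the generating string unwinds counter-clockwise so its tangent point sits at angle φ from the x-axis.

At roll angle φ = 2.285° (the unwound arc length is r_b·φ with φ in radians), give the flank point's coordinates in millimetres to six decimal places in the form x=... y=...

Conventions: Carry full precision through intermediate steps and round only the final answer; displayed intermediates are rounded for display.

topology: single-mesh involute geometry — m = 1.189, N = 24
pitch radius r_p = m·N/2 = 1.189·24/2 = 14.268000
base radius r_b = r_p·cos α = 14.268000·cos 20.973° = 13.322734
roll angle φ = 2.285° = 0.03988077 rad
x = r_b·(cos φ + φ·sin φ) = 13.333324
y = r_b·(sin φ − φ·cos φ) = 0.000282

x=13.333324 y=0.000282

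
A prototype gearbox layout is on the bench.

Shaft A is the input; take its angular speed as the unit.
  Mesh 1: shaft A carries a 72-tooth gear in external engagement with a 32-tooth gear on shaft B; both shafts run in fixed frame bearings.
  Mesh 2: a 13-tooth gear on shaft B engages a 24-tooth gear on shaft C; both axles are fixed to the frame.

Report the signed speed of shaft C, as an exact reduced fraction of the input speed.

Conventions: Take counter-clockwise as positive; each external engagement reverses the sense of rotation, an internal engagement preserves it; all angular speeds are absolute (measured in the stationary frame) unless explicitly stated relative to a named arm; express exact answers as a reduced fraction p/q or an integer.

2-mesh fixed-axis compound train (all bearings frame-fixed)
mesh 1 [72T→32T]: |ω|/ω_in = 1×72/32 = 9/4, sense flips to −
mesh 2 [13T→24T]: |ω|/ω_in = (9/4)×13/24 = 39/32, sense flips to +
signed output speed (× input speed) = 39/32

39/32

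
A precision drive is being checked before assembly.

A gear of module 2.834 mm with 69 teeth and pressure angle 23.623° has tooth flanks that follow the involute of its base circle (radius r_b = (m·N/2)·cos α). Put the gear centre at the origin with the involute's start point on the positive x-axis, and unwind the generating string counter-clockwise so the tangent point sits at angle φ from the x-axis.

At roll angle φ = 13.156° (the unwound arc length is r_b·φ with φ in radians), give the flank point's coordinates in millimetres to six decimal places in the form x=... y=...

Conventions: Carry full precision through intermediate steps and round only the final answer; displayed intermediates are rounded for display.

x=91.910249 y=0.359585

topology: single-mesh involute geometry — m = 2.834, N = 69
pitch radius r_p = m·N/2 = 2.834·69/2 = 97.773000
base radius r_b = r_p·cos α = 97.773000·cos 23.623° = 89.579813
roll angle φ = 13.156° = 0.22961552 rad
x = r_b·(cos φ + φ·sin φ) = 91.910249
y = r_b·(sin φ − φ·cos φ) = 0.359585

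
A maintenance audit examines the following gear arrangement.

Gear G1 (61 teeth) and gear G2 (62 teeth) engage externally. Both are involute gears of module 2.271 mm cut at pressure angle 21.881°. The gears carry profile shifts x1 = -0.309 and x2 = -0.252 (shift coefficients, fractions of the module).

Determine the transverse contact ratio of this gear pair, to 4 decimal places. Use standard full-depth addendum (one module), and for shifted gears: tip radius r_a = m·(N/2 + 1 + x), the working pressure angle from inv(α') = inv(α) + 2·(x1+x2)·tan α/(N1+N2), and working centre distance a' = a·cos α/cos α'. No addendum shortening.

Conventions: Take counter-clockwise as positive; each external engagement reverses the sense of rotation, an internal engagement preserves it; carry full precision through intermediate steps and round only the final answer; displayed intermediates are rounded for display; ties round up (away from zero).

single-mesh involute tooth geometry (61T engaging 62T at module 2.271)
base radii: r_b1 = 64.275606, r_b2 = 65.329304
tip radii: r_a1 = 70.834761, r_a2 = 72.099708
inv(α') = inv(21.881°) + 2·(-0.309-0.252)·tan α/(61+62) = 0.01605329  ⇒  α' = 20.48405°
a' = a·cos α / cos α' = 139.6665·cos 21.881°/cos 20.48405° = 138.353017
action lengths: √(r_a1²−r_b1²) = 29.769277, √(r_a2²−r_b2²) = 30.503277
base pitch p_b = π·m·cos α = 6.620583
CR = (29.769277 + 30.503277 − 138.353017·sin 20.48405°)/6.620583 = 1.790838
contact ratio ≈ 1.7908

1.7908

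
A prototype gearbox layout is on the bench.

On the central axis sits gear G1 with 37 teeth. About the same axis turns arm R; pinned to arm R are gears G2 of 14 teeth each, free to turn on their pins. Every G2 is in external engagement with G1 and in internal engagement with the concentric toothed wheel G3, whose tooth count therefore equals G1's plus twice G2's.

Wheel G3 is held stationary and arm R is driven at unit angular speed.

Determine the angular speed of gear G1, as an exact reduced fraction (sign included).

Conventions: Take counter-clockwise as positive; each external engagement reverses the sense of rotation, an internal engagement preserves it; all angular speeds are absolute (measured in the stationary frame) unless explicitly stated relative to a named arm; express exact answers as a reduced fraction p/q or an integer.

102/37

topology: planetary set — G1 37T / G2 14T / G3 65T, arm = carrier (Willis)
ring teeth: 37 + 2·14 = 65
37(ω_sun−ω_arm) = −65(ω_ring−ω_arm),  ω_ring = 0, ω_arm = 1
ω_sun = 1 − (65/37)(0−1) = 102/37
exact speed ratio = 102/37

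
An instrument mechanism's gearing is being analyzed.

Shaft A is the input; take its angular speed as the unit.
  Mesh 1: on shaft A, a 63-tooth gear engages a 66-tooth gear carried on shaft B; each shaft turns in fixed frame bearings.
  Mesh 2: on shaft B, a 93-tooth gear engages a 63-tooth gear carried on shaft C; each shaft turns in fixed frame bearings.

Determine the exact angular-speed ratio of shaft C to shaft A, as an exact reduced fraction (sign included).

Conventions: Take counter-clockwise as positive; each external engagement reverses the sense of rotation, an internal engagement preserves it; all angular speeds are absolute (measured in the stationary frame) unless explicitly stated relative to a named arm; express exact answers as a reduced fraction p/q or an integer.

class = fixed-axis compound train [2 meshes; 2 ratios multiply, 2 sense flips]
mesh 1 [63T→66T]: running ratio 21/22, sense −
mesh 2 [93T→63T]: running ratio 31/22, sense +
ω_out/ω_in = 31/22

31/22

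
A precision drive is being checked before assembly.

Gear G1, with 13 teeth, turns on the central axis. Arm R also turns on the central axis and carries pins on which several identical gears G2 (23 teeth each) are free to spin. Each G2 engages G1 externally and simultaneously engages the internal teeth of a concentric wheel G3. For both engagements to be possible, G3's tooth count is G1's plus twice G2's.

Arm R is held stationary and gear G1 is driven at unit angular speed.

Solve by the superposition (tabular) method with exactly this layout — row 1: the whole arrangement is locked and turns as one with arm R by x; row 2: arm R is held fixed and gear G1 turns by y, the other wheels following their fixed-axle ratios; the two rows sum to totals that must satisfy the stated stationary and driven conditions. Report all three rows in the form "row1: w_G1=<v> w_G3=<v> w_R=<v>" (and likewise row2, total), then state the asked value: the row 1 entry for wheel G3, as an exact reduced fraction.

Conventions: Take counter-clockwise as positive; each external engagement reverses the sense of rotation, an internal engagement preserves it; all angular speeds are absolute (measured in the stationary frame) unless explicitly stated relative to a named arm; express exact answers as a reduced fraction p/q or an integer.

recognized (axles ride arm R): planetary set, 13/23/59 teeth
row 1 — lock + rotate with arm: ω_sun = ω_ring = ω_arm = x
superposition row 2 [arm held]: sun y, ring −(13/59)·y, arm 0
boundary: total ω_arm = x = 0 and total ω_sun = x + y = 1  ⇒  y = 1, x = 0
row 2 ring = −(13/59)·1 = -13/59
totals (row 1 + row 2): sun 0 + 1 = 1, ring 0 + (-13/59) = -13/59, arm 0 + 0 = 0
asked cell (row1, ring) = 0

row1: w_G1=0 w_G3=0 w_R=0
row2: w_G1=1 w_G3=-13/59 w_R=0
total: w_G1=1 w_G3=-13/59 w_R=0
asked value: 0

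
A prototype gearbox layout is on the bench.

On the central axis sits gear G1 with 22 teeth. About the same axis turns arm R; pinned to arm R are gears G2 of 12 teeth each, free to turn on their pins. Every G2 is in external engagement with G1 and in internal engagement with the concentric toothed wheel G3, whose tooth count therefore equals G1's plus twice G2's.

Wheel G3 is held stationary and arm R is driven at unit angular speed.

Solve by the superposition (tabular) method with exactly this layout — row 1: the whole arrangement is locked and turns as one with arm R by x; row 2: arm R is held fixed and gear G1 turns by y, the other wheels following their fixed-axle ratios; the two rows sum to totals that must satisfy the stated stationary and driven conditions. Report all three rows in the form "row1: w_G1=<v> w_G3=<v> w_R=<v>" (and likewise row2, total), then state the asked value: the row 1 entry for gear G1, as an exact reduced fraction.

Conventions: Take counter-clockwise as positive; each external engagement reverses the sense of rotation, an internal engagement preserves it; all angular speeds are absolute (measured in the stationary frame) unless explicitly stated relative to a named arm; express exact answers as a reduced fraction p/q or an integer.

planetary set (22T centre, 12T on arm, 46T internal) — Willis relation
row 1 (train locked, turned with arm): all members turn x
row 2: sun turns y, ring = −(22/46)·y, arm 0
boundary: total ω_ring = x − (22/46)·y = 0 and total ω_arm = x = 1  ⇒  y = 23/11, x = 1
row 2 ring = −(22/46)·23/11 = -1
totals (row 1 + row 2): sun 1 + 23/11 = 34/11, ring 1 + (-1) = 0, arm 1 + 0 = 1
asked cell (row1, sun) = 1

row1: w_G1=1 w_G3=1 w_R=1
row2: w_G1=23/11 w_G3=-1 w_R=0
total: w_G1=34/11 w_G3=0 w_R=1
asked value: 1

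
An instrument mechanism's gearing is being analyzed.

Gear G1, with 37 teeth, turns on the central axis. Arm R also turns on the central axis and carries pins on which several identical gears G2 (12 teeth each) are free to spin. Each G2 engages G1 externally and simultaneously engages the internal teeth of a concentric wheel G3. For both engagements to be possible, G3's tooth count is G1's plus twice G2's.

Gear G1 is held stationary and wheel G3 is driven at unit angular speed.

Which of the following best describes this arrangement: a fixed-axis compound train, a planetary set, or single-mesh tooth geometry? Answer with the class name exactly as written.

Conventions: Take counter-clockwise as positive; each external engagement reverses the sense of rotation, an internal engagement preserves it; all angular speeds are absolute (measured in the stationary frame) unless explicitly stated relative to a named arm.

planetary set

class = planetary set [G3 = 37+2·12 = 61; Willis about the carrier]
classification: planetary set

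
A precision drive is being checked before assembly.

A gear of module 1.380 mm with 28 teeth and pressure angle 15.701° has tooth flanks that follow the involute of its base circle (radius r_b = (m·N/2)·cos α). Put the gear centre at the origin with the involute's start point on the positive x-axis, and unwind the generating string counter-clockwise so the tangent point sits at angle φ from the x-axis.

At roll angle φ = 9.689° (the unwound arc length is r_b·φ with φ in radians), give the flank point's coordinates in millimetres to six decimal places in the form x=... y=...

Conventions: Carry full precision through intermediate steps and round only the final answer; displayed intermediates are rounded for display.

x=18.863150 y=0.029895

single-mesh involute tooth geometry (28T wheel at module 1.380)
pitch radius r_p = m·N/2 = 1.380·28/2 = 19.320000
base radius r_b = r_p·cos α = 19.320000·cos 15.701° = 18.599113
roll angle φ = 9.689° = 0.16910495 rad
x = r_b·(cos φ + φ·sin φ) = 18.863150
y = r_b·(sin φ − φ·cos φ) = 0.029895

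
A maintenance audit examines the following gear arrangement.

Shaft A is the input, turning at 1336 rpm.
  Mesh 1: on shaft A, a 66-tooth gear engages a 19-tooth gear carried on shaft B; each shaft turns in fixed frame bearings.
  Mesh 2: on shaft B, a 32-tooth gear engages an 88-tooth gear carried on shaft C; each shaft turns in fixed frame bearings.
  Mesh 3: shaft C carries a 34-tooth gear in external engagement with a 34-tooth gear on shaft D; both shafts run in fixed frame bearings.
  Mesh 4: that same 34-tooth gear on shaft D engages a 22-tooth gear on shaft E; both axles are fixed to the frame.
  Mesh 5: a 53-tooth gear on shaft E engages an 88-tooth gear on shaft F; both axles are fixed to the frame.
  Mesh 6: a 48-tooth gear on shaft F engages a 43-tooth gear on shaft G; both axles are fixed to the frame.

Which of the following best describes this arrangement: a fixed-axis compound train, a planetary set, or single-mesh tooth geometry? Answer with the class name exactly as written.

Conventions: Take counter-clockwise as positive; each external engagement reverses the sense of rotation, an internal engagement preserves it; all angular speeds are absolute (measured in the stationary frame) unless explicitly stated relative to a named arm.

fixed-axis compound train

topology: fixed-axis compound train — 6 meshes, A→G
classification: fixed-axis compound train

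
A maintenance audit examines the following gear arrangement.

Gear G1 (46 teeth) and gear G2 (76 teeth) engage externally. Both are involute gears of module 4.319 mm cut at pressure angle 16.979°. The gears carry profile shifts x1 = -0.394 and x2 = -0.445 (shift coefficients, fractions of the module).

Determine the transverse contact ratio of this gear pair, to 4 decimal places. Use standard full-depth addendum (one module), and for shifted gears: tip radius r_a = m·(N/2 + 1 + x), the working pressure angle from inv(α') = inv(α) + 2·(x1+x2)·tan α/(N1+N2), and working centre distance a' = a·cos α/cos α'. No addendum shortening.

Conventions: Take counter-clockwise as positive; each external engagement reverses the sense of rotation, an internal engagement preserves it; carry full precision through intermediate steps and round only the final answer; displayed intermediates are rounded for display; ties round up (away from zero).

2.3567

topology: single-mesh involute geometry — m = 4.319, 46T/76T pair
base radii: r_b1 = 95.007084, r_b2 = 156.968226
tip radii: r_a1 = 101.954314, r_a2 = 166.519045
inv(α') = inv(16.979°) + 2·(-0.394-0.445)·tan α/(46+76) = 0.00479096  ⇒  α' = 13.82165°
a' = a·cos α / cos α' = 263.4590·cos 16.979°/cos 13.82165° = 259.489056
action lengths: √(r_a1²−r_b1²) = 36.991027, √(r_a2²−r_b2²) = 55.583886
base pitch p_b = π·m·cos α = 12.977111
CR = (36.991027 + 55.583886 − 259.489056·sin 13.82165°)/12.977111 = 2.356678
contact ratio ≈ 2.3567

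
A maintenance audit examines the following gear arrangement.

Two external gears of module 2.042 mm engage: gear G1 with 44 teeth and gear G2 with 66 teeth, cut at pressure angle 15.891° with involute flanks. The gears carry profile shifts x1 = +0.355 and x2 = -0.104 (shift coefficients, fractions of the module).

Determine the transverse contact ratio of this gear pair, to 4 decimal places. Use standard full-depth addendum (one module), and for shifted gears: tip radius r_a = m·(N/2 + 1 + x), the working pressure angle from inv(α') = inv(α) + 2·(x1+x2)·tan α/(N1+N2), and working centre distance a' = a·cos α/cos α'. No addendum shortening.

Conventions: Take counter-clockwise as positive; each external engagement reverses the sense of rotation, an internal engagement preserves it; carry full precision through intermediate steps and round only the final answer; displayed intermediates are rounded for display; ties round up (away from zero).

1.9382

single-mesh involute tooth geometry (44T engaging 66T at module 2.042)
base radii: r_b1 = 43.207199, r_b2 = 64.810799
tip radii: r_a1 = 47.690910, r_a2 = 69.215632
inv(α') = inv(15.891°) + 2·(+0.355-0.104)·tan α/(44+66) = 0.00863661  ⇒  α' = 16.75849°
a' = a·cos α / cos α' = 112.3100·cos 15.891°/cos 16.75849° = 112.809154
action lengths: √(r_a1²−r_b1²) = 20.188136, √(r_a2²−r_b2²) = 24.297408
base pitch p_b = π·m·cos α = 6.169974
CR = (20.188136 + 24.297408 − 112.809154·sin 16.75849°)/6.169974 = 1.938155
contact ratio ≈ 1.9382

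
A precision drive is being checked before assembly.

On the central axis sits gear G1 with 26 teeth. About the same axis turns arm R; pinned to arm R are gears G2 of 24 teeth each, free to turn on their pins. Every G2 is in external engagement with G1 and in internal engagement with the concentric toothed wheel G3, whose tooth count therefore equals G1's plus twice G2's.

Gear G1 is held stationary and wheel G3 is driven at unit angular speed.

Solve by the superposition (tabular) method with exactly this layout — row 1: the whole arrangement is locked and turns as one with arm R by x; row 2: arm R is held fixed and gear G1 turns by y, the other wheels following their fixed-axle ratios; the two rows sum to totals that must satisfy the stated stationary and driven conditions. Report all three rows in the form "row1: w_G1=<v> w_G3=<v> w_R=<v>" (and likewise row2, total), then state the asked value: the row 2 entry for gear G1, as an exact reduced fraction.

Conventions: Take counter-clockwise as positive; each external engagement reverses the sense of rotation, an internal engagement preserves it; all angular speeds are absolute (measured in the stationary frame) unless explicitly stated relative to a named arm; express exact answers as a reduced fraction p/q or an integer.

class = planetary set [G3 = 26+2·24 = 74; Willis about the carrier]
row 1: whole set turns with the arm by x
superposition row 2 [arm held]: sun y, ring −(26/74)·y, arm 0
boundary: total ω_sun = x + y = 0 and total ω_ring = x − (26/74)·y = 1  ⇒  y = -37/50, x = 37/50
row 2 ring = −(26/74)·(-37/50) = 13/50
totals (row 1 + row 2): sun 37/50 + (-37/50) = 0, ring 37/50 + 13/50 = 1, arm 37/50 + 0 = 37/50
asked cell (row2, sun) = -37/50

row1: w_G1=37/50 w_G3=37/50 w_R=37/50
row2: w_G1=-37/50 w_G3=13/50 w_R=0
total: w_G1=0 w_G3=1 w_R=37/50
asked value: -37/50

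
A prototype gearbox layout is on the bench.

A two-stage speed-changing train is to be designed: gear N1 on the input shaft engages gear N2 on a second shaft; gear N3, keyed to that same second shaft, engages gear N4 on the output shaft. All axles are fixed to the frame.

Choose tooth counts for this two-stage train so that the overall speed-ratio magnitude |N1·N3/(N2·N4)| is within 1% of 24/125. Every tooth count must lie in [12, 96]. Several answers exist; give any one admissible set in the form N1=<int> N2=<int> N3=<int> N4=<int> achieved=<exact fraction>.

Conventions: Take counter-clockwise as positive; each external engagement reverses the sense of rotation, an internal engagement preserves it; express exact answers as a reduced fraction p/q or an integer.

design class (target 24/125): fixed-axis compound train
target = 24/125 in lowest terms: an exact hit needs N1·N3 = k·24 and N2·N4 = k·125 for one integer k, every count in [12, 96]; additionally prefer no 1:1 stage (N1 ≠ N2, N3 ≠ N4)
k = 1…5: no 1:1-free in-range split of k·24 and k·125 into factor pairs; take k = 6
k = 6: N1·N3 = 144 = 12·12, N2·N4 = 750 = 15·50
achieved = 12·12/(15·50) = 24/125; |achieved − target| = 0 ≤ 6/3125 ✓

N1=12 N2=15 N3=12 N4=50 achieved=24/125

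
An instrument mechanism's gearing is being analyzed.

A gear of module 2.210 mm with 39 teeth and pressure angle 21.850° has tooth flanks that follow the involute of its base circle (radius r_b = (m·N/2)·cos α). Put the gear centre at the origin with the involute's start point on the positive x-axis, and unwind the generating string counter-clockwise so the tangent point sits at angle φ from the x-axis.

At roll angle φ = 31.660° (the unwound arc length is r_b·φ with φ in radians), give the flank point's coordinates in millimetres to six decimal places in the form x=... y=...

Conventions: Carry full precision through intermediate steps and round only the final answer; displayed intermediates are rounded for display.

recognized (one wheel, involute flank): single-mesh tooth geometry, m = 2.210, N = 39
pitch radius r_p = m·N/2 = 2.210·39/2 = 43.095000
base radius r_b = r_p·cos α = 43.095000·cos 21.850° = 39.999115
roll angle φ = 31.660° = 0.55257124 rad
x = r_b·(cos φ + φ·sin φ) = 45.647390
y = r_b·(sin φ − φ·cos φ) = 2.181600

x=45.647390 y=2.181600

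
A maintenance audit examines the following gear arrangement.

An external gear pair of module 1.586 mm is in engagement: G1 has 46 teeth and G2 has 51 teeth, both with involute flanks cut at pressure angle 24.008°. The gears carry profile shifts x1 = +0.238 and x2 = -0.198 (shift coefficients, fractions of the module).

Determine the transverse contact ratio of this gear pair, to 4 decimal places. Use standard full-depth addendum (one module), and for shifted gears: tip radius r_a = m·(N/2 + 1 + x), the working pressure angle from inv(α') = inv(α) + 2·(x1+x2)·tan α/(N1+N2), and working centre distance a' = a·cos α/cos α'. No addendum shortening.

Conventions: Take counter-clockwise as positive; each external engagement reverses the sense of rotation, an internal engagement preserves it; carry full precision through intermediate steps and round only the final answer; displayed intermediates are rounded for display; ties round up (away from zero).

1.5571

topology: single-mesh involute geometry — m = 1.586, 46T/51T pair
base radii: r_b1 = 33.322239, r_b2 = 36.944222
tip radii: r_a1 = 38.441468, r_a2 = 41.714972
inv(α') = inv(24.008°) + 2·(+0.238-0.198)·tan α/(46+51) = 0.02674469  ⇒  α' = 24.11357°
a' = a·cos α / cos α' = 76.9210·cos 24.008°/cos 24.11357° = 76.984309
action lengths: √(r_a1²−r_b1²) = 19.167025, √(r_a2²−r_b2²) = 19.371716
base pitch p_b = π·m·cos α = 4.551517
CR = (19.167025 + 19.371716 − 76.984309·sin 24.11357°)/4.551517 = 1.557076
contact ratio ≈ 1.5571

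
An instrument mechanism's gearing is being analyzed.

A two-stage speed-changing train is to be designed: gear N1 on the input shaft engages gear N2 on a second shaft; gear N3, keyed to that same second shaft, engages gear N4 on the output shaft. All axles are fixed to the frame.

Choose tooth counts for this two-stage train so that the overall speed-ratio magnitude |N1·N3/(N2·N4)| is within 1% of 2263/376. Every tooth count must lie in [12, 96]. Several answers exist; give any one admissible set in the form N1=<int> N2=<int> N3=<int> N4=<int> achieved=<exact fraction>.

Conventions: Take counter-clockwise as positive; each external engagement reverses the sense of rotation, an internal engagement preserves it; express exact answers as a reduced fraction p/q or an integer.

class = fixed-axis compound train [2-stage, 2263/376 wanted]
target = 2263/376 in lowest terms: an exact hit needs N1·N3 = k·2263 and N2·N4 = k·376 for one integer k, every count in [12, 96]; additionally prefer no 1:1 stage (N1 ≠ N2, N3 ≠ N4)
k = 1: no 1:1-free in-range split of k·2263 and k·376 into factor pairs; take k = 2
k = 2: N1·N3 = 4526 = 62·73, N2·N4 = 752 = 16·47
achieved = 62·73/(16·47) = 2263/376; |achieved − target| = 0 ≤ 2263/37600 ✓

N1=62 N2=16 N3=73 N4=47 achieved=2263/376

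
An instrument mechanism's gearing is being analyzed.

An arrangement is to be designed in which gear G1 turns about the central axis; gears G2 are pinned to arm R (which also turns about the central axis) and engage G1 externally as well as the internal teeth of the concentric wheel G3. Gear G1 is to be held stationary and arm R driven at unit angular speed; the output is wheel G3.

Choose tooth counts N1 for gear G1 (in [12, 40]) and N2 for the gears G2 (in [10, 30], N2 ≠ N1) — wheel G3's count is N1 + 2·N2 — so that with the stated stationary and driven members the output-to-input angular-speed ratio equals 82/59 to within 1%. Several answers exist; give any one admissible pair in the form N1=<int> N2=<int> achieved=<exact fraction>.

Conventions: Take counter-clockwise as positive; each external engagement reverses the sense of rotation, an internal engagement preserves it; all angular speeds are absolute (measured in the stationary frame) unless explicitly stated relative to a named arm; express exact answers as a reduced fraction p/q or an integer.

planetary set to be sized for 82/59 (Willis relation)
Willis with ω_sun = 0: ω_ring/ω_arm = (N1+N3)/N3; set equal to 82/59  ⇒  N3/N1 = 1/(82/59 − 1) = 59/23
N3 = N1 + 2·N2  ⇒  N2/N1 = (N3/N1 − 1)/2 = (59/23 − 1)/2 = 18/23
smallest multiple with N1 ≥ 12 and N2 ≥ 10: k = 1  ⇒  N1 = 1·23 = 23, N2 = 1·18 = 18 (N1 ≤ 40, N2 ≤ 30, N2 ≠ N1 ✓), N3 = 23 + 2·18 = 59
check: (N1+N3)/N3 with N1 = 23, N3 = 59 gives 82/59; |achieved − target| = 0 ≤ 41/2950 ✓

N1=23 N2=18 achieved=82/59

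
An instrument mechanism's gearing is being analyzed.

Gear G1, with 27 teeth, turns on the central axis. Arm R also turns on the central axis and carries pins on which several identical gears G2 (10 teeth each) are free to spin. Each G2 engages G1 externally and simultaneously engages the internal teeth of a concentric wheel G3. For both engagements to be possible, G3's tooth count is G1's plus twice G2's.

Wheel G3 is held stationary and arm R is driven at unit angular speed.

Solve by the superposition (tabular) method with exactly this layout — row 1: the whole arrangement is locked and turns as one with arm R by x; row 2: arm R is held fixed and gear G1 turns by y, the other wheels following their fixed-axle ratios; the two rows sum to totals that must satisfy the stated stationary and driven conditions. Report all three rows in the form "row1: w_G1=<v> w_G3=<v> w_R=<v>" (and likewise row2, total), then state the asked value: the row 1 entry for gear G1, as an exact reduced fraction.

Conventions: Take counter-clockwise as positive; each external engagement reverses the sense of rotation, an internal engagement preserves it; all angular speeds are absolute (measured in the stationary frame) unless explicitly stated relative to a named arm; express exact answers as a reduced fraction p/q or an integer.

row1: w_G1=1 w_G3=1 w_R=1
row2: w_G1=47/27 w_G3=-1 w_R=0
total: w_G1=74/27 w_G3=0 w_R=1
asked value: 1

topology: planetary set — G1 27T / G2 10T / G3 47T, arm = carrier (Willis)
superposition row 1 [locked train]: every member turns x
superposition row 2 [arm held]: sun y, ring −(27/47)·y, arm 0
boundary: total ω_ring = x − (27/47)·y = 0 and total ω_arm = x = 1  ⇒  y = 47/27, x = 1
row 2 ring = −(27/47)·47/27 = -1
totals (row 1 + row 2): sun 1 + 47/27 = 74/27, ring 1 + (-1) = 0, arm 1 + 0 = 1
asked cell (row1, sun) = 1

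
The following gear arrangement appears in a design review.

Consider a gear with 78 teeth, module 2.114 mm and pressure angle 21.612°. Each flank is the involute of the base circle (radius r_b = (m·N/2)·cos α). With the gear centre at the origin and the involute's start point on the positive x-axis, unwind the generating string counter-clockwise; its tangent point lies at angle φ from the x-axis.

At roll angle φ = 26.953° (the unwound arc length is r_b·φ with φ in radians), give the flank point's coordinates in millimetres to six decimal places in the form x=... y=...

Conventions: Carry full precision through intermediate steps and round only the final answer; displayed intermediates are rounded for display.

x=84.667607 y=2.601376

class = single-mesh tooth geometry [base-circle involute, m = 2.114, 78T]
pitch radius r_p = m·N/2 = 2.114·78/2 = 82.446000
base radius r_b = r_p·cos α = 82.446000·cos 21.612° = 76.649994
roll angle φ = 26.953° = 0.47041859 rad
x = r_b·(cos φ + φ·sin φ) = 84.667607
y = r_b·(sin φ − φ·cos φ) = 2.601376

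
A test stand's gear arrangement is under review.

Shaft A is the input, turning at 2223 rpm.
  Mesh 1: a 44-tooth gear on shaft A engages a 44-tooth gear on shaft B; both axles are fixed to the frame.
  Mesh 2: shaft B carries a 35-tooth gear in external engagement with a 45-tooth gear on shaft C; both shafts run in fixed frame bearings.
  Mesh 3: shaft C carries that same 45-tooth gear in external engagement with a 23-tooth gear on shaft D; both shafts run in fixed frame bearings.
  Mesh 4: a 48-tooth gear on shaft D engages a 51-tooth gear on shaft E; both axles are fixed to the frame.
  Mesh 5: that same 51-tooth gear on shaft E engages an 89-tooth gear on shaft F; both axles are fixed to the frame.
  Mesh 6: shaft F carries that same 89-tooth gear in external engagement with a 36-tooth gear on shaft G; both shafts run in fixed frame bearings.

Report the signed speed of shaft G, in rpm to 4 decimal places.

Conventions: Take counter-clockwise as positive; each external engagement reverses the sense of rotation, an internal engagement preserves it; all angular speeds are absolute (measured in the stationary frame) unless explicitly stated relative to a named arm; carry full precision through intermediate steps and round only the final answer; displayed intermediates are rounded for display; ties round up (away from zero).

6-mesh fixed-axis compound train (all bearings frame-fixed)
mesh 1 [44T→44T]: ω = 2223.0000×44/44 = 2223.0000 rpm, sense flips to −
mesh 2 [35T→45T]: ω = 2223.0000×35/45 = 1729.0000 rpm, sense flips to +
mesh 3 [45T→23T]: ω = 1729.0000×45/23 = 3382.8261 rpm, sense flips to −
mesh 4 [48T→51T]: ω = 3382.8261×48/51 = 3183.8363 rpm, sense flips to +
mesh 5 [51T→89T]: ω = 3183.8363×51/89 = 1824.4455 rpm, sense flips to −
mesh 6 [89T→36T]: ω = 1824.4455×89/36 = 4510.4348 rpm, sense flips to +
signed output speed = +4510.4348 rpm

+4510.4348 rpm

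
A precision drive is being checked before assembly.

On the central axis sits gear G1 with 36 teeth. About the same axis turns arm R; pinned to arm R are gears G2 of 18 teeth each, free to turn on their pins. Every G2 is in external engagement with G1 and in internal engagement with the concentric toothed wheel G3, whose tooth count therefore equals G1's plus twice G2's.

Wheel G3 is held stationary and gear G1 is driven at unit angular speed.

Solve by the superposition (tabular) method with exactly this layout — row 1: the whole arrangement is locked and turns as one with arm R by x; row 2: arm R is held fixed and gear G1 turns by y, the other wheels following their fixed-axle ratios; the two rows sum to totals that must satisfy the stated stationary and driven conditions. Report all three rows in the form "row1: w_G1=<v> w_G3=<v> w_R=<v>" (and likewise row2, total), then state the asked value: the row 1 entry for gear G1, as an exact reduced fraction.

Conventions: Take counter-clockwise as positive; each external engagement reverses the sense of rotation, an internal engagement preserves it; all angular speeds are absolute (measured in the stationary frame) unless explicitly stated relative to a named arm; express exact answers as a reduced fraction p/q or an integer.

recognized (axles ride arm R): planetary set, 36/18/72 teeth
row 1: whole set turns with the arm by x
row 2 — arm fixed, fixed-axis ratios: sun y, ring −(36/72)·y, arm 0
boundary: total ω_ring = x − (36/72)·y = 0 and total ω_sun = x + y = 1  ⇒  y = 2/3, x = 1/3
row 2 ring = −(36/72)·2/3 = -1/3
totals (row 1 + row 2): sun 1/3 + 2/3 = 1, ring 1/3 + (-1/3) = 0, arm 1/3 + 0 = 1/3
asked cell (row1, sun) = 1/3

row1: w_G1=1/3 w_G3=1/3 w_R=1/3
row2: w_G1=2/3 w_G3=-1/3 w_R=0
total: w_G1=1 w_G3=0 w_R=1/3
asked value: 1/3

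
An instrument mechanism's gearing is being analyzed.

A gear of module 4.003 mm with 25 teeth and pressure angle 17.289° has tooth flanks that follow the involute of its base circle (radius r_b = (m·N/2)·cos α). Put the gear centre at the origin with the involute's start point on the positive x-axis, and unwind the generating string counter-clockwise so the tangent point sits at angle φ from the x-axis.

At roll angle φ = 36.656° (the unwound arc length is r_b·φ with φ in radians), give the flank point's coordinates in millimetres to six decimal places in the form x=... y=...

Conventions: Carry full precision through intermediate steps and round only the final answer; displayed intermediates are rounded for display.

x=56.576293 y=4.002038

single-mesh involute tooth geometry (25T wheel at module 4.003)
pitch radius r_p = m·N/2 = 4.003·25/2 = 50.037500
base radius r_b = r_p·cos α = 50.037500·cos 17.289° = 47.776699
roll angle φ = 36.656° = 0.63976789 rad
x = r_b·(cos φ + φ·sin φ) = 56.576293
y = r_b·(sin φ − φ·cos φ) = 4.002038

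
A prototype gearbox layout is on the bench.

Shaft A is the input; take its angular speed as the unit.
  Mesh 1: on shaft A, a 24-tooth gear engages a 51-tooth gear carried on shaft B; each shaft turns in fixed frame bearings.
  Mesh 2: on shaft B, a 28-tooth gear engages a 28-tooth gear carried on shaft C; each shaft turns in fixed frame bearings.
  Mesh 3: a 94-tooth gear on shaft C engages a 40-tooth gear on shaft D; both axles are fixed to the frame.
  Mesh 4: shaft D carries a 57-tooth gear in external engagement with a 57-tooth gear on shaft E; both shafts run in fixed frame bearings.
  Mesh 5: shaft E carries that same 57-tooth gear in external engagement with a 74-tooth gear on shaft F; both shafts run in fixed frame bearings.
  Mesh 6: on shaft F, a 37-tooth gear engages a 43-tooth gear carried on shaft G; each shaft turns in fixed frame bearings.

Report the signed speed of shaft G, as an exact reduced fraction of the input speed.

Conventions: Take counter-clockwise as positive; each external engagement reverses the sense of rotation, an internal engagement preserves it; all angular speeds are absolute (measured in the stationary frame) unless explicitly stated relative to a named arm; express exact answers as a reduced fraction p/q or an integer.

2679/3655

6-mesh fixed-axis compound train (all bearings frame-fixed)
mesh 1 [24T→51T]: |ω|/ω_in = 1×24/51 = 8/17, sense flips to −
mesh 2 [28T→28T]: |ω|/ω_in = (8/17)×28/28 = 8/17, sense flips to +
mesh 3 [94T→40T]: |ω|/ω_in = (8/17)×94/40 = 94/85, sense flips to −
mesh 4 [57T→57T]: |ω|/ω_in = (94/85)×57/57 = 94/85, sense flips to +
mesh 5 [57T→74T]: |ω|/ω_in = (94/85)×57/74 = 2679/3145, sense flips to −
mesh 6 [37T→43T]: |ω|/ω_in = (2679/3145)×37/43 = 2679/3655, sense flips to +
signed output speed (× input speed) = 2679/3655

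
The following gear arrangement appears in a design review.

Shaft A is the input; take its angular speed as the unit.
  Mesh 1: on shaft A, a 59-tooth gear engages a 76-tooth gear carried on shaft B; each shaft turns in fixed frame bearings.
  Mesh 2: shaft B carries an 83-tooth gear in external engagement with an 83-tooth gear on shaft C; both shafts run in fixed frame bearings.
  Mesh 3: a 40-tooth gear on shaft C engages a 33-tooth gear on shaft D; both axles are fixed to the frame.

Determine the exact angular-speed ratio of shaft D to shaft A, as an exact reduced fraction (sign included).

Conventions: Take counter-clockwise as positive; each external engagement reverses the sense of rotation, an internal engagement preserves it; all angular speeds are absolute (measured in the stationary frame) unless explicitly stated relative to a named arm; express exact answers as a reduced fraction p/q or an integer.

-590/627

class = fixed-axis compound train [3 meshes; 3 ratios multiply, 3 sense flips]
mesh 1 [59T→76T]: running ratio 59/76, sense −
mesh 2 [83T→83T]: running ratio 59/76, sense +
mesh 3 [40T→33T]: running ratio 590/627, sense −
ω_out/ω_in = -590/627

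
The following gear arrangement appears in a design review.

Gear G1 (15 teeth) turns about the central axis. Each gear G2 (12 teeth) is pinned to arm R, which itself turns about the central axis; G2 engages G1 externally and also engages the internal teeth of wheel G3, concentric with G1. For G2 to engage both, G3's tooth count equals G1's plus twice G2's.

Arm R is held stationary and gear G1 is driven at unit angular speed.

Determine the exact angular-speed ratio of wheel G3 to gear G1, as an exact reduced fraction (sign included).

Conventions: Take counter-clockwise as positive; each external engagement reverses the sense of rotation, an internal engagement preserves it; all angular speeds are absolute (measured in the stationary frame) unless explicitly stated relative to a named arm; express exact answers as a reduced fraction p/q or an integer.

-5/13

planetary set (15T centre, 12T on arm, 39T internal) — Willis relation
ring teeth: 15 + 2·12 = 39
15(ω_sun−ω_arm) = −39(ω_ring−ω_arm),  ω_arm = 0, ω_sun = 1
ω_ring = 0 − (15/39)(1−0) = -5/13
ω_out/ω_in = -5/13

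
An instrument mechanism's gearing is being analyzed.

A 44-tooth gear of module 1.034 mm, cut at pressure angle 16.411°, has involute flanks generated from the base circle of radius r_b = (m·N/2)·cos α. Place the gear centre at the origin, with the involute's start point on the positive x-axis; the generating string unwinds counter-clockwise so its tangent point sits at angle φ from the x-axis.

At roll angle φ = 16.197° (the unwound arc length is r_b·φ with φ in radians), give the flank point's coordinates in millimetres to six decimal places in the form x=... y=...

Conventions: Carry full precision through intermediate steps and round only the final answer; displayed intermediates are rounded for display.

x=22.675812 y=0.163012

recognized (one wheel, involute flank): single-mesh tooth geometry, m = 1.034, N = 44
pitch radius r_p = m·N/2 = 1.034·44/2 = 22.748000
base radius r_b = r_p·cos α = 22.748000·cos 16.411° = 21.821241
roll angle φ = 16.197° = 0.28269098 rad
x = r_b·(cos φ + φ·sin φ) = 22.675812
y = r_b·(sin φ − φ·cos φ) = 0.163012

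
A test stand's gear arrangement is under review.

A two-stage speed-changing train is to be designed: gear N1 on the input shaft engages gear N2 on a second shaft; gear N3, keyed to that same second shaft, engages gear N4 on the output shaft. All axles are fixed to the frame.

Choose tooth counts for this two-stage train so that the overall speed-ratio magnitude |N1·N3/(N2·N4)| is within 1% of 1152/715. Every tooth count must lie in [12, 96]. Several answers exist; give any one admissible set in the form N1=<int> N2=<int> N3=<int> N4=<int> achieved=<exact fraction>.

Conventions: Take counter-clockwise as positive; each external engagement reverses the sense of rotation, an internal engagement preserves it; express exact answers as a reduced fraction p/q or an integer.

2-stage fixed-axis compound train for ratio 1152/715
target = 1152/715 in lowest terms: an exact hit needs N1·N3 = k·1152 and N2·N4 = k·715 for one integer k, every count in [12, 96]; additionally prefer no 1:1 stage (N1 ≠ N2, N3 ≠ N4)
k = 1: N1·N3 = 1152 = 12·96, N2·N4 = 715 = 13·55
achieved = 12·96/(13·55) = 1152/715; |achieved − target| = 0 ≤ 288/17875 ✓

N1=12 N2=13 N3=96 N4=55 achieved=1152/715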